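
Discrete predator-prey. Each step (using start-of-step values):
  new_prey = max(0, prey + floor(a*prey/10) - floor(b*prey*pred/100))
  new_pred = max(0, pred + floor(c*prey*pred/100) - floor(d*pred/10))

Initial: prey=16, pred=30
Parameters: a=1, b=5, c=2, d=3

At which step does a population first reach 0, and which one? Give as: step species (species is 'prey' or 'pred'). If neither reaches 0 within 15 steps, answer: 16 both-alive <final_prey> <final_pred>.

Step 1: prey: 16+1-24=0; pred: 30+9-9=30
First extinction: prey at step 1

Answer: 1 prey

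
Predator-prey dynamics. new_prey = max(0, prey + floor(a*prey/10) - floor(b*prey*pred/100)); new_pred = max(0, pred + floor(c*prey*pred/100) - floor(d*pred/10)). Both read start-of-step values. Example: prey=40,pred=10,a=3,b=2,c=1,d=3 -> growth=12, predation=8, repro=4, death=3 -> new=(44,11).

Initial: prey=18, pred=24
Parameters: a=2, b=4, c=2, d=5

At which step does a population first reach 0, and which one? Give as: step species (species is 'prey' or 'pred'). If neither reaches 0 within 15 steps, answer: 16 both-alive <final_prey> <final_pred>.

Answer: 16 both-alive 1 1

Derivation:
Step 1: prey: 18+3-17=4; pred: 24+8-12=20
Step 2: prey: 4+0-3=1; pred: 20+1-10=11
Step 3: prey: 1+0-0=1; pred: 11+0-5=6
Step 4: prey: 1+0-0=1; pred: 6+0-3=3
Step 5: prey: 1+0-0=1; pred: 3+0-1=2
Step 6: prey: 1+0-0=1; pred: 2+0-1=1
Step 7: prey: 1+0-0=1; pred: 1+0-0=1
Steps 8-15: state stable at prey=1, pred=1 (no change)
No extinction within 15 steps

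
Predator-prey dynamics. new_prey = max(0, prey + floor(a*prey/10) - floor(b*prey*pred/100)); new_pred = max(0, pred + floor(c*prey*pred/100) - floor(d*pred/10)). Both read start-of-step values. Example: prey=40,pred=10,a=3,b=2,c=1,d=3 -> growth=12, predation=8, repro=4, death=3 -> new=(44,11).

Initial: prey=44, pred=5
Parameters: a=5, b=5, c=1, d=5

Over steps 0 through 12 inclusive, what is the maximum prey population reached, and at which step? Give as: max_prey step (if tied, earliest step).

Step 1: prey: 44+22-11=55; pred: 5+2-2=5
Step 2: prey: 55+27-13=69; pred: 5+2-2=5
Step 3: prey: 69+34-17=86; pred: 5+3-2=6
Step 4: prey: 86+43-25=104; pred: 6+5-3=8
Step 5: prey: 104+52-41=115; pred: 8+8-4=12
Step 6: prey: 115+57-69=103; pred: 12+13-6=19
Step 7: prey: 103+51-97=57; pred: 19+19-9=29
Step 8: prey: 57+28-82=3; pred: 29+16-14=31
Step 9: prey: 3+1-4=0; pred: 31+0-15=16
Step 10: prey: 0+0-0=0; pred: 16+0-8=8
Step 11: prey: 0+0-0=0; pred: 8+0-4=4
Step 12: prey: 0+0-0=0; pred: 4+0-2=2
Max prey = 115 at step 5

Answer: 115 5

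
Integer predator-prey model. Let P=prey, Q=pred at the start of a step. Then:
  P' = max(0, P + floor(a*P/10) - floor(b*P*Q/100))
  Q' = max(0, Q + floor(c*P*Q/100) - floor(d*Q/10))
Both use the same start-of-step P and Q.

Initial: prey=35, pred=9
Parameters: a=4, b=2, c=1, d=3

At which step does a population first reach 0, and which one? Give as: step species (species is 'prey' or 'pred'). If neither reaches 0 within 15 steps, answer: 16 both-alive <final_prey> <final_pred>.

Step 1: prey: 35+14-6=43; pred: 9+3-2=10
Step 2: prey: 43+17-8=52; pred: 10+4-3=11
Step 3: prey: 52+20-11=61; pred: 11+5-3=13
Step 4: prey: 61+24-15=70; pred: 13+7-3=17
Step 5: prey: 70+28-23=75; pred: 17+11-5=23
Step 6: prey: 75+30-34=71; pred: 23+17-6=34
Step 7: prey: 71+28-48=51; pred: 34+24-10=48
Step 8: prey: 51+20-48=23; pred: 48+24-14=58
Step 9: prey: 23+9-26=6; pred: 58+13-17=54
Step 10: prey: 6+2-6=2; pred: 54+3-16=41
Step 11: prey: 2+0-1=1; pred: 41+0-12=29
Step 12: prey: 1+0-0=1; pred: 29+0-8=21
Step 13: prey: 1+0-0=1; pred: 21+0-6=15
Step 14: prey: 1+0-0=1; pred: 15+0-4=11
Step 15: prey: 1+0-0=1; pred: 11+0-3=8
No extinction within 15 steps

Answer: 16 both-alive 1 8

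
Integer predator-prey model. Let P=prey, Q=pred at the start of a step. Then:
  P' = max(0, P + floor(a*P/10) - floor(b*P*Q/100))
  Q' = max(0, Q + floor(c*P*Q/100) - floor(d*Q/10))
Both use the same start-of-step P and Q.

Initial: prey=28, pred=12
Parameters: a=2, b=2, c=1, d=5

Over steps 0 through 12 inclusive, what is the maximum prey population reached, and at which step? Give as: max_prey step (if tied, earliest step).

Answer: 92 12

Derivation:
Step 1: prey: 28+5-6=27; pred: 12+3-6=9
Step 2: prey: 27+5-4=28; pred: 9+2-4=7
Step 3: prey: 28+5-3=30; pred: 7+1-3=5
Step 4: prey: 30+6-3=33; pred: 5+1-2=4
Step 5: prey: 33+6-2=37; pred: 4+1-2=3
Step 6: prey: 37+7-2=42; pred: 3+1-1=3
Step 7: prey: 42+8-2=48; pred: 3+1-1=3
Step 8: prey: 48+9-2=55; pred: 3+1-1=3
Step 9: prey: 55+11-3=63; pred: 3+1-1=3
Step 10: prey: 63+12-3=72; pred: 3+1-1=3
Step 11: prey: 72+14-4=82; pred: 3+2-1=4
Step 12: prey: 82+16-6=92; pred: 4+3-2=5
Max prey = 92 at step 12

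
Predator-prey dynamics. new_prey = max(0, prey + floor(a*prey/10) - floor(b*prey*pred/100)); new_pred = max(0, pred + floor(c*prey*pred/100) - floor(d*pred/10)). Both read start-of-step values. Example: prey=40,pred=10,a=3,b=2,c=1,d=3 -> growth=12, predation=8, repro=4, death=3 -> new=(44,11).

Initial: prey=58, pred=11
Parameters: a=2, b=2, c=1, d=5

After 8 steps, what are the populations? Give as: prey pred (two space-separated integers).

Answer: 45 11

Derivation:
Step 1: prey: 58+11-12=57; pred: 11+6-5=12
Step 2: prey: 57+11-13=55; pred: 12+6-6=12
Step 3: prey: 55+11-13=53; pred: 12+6-6=12
Step 4: prey: 53+10-12=51; pred: 12+6-6=12
Step 5: prey: 51+10-12=49; pred: 12+6-6=12
Step 6: prey: 49+9-11=47; pred: 12+5-6=11
Step 7: prey: 47+9-10=46; pred: 11+5-5=11
Step 8: prey: 46+9-10=45; pred: 11+5-5=11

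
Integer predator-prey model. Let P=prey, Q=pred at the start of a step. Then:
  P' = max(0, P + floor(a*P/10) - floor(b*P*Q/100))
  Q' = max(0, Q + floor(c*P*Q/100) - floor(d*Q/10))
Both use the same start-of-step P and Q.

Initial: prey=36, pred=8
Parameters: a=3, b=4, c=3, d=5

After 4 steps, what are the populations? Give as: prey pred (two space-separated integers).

Answer: 6 24

Derivation:
Step 1: prey: 36+10-11=35; pred: 8+8-4=12
Step 2: prey: 35+10-16=29; pred: 12+12-6=18
Step 3: prey: 29+8-20=17; pred: 18+15-9=24
Step 4: prey: 17+5-16=6; pred: 24+12-12=24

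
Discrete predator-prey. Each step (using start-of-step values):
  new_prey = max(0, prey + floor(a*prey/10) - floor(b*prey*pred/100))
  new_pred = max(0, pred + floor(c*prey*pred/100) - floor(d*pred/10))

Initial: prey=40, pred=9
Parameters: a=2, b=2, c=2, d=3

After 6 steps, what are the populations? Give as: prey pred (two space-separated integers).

Step 1: prey: 40+8-7=41; pred: 9+7-2=14
Step 2: prey: 41+8-11=38; pred: 14+11-4=21
Step 3: prey: 38+7-15=30; pred: 21+15-6=30
Step 4: prey: 30+6-18=18; pred: 30+18-9=39
Step 5: prey: 18+3-14=7; pred: 39+14-11=42
Step 6: prey: 7+1-5=3; pred: 42+5-12=35

Answer: 3 35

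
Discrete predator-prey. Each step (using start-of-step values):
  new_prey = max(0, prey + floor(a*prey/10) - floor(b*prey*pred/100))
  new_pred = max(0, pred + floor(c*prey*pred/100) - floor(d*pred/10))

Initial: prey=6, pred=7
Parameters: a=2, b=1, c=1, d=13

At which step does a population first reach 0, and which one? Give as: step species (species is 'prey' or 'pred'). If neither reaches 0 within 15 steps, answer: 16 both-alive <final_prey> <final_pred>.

Answer: 1 pred

Derivation:
Step 1: prey: 6+1-0=7; pred: 7+0-9=0
First extinction: pred at step 1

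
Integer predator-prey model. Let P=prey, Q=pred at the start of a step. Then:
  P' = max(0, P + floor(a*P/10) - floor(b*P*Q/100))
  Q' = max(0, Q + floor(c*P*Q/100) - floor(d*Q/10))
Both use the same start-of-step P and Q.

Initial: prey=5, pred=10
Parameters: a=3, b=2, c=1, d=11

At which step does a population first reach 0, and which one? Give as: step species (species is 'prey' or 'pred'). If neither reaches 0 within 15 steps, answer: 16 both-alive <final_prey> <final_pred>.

Step 1: prey: 5+1-1=5; pred: 10+0-11=0
First extinction: pred at step 1

Answer: 1 pred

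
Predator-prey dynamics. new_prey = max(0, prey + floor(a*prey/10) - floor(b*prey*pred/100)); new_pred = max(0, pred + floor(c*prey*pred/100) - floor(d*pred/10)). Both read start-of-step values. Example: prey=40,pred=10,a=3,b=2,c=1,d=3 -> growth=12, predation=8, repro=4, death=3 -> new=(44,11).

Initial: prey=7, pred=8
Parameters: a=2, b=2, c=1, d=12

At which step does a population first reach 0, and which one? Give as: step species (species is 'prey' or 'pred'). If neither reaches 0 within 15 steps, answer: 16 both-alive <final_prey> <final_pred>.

Answer: 1 pred

Derivation:
Step 1: prey: 7+1-1=7; pred: 8+0-9=0
First extinction: pred at step 1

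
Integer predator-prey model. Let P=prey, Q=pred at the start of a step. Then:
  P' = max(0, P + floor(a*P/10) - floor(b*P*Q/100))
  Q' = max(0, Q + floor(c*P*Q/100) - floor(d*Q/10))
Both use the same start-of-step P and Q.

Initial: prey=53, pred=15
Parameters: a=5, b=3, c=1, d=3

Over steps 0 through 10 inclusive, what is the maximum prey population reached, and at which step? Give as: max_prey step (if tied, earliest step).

Answer: 56 1

Derivation:
Step 1: prey: 53+26-23=56; pred: 15+7-4=18
Step 2: prey: 56+28-30=54; pred: 18+10-5=23
Step 3: prey: 54+27-37=44; pred: 23+12-6=29
Step 4: prey: 44+22-38=28; pred: 29+12-8=33
Step 5: prey: 28+14-27=15; pred: 33+9-9=33
Step 6: prey: 15+7-14=8; pred: 33+4-9=28
Step 7: prey: 8+4-6=6; pred: 28+2-8=22
Step 8: prey: 6+3-3=6; pred: 22+1-6=17
Step 9: prey: 6+3-3=6; pred: 17+1-5=13
Step 10: prey: 6+3-2=7; pred: 13+0-3=10
Max prey = 56 at step 1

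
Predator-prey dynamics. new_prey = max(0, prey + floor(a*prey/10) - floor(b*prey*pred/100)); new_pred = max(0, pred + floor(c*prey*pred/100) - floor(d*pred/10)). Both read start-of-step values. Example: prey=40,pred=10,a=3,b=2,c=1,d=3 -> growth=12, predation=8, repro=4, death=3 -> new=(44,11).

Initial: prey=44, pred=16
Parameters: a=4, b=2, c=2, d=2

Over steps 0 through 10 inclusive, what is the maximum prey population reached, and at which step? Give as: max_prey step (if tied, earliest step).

Answer: 47 1

Derivation:
Step 1: prey: 44+17-14=47; pred: 16+14-3=27
Step 2: prey: 47+18-25=40; pred: 27+25-5=47
Step 3: prey: 40+16-37=19; pred: 47+37-9=75
Step 4: prey: 19+7-28=0; pred: 75+28-15=88
Step 5: prey: 0+0-0=0; pred: 88+0-17=71
Step 6: prey: 0+0-0=0; pred: 71+0-14=57
Step 7: prey: 0+0-0=0; pred: 57+0-11=46
Step 8: prey: 0+0-0=0; pred: 46+0-9=37
Step 9: prey: 0+0-0=0; pred: 37+0-7=30
Step 10: prey: 0+0-0=0; pred: 30+0-6=24
Max prey = 47 at step 1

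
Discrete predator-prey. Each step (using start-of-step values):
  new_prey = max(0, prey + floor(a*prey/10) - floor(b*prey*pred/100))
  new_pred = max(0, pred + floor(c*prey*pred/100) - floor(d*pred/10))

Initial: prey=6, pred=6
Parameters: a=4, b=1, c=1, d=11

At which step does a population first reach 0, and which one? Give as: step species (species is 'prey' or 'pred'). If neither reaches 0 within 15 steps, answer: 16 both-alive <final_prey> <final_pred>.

Step 1: prey: 6+2-0=8; pred: 6+0-6=0
First extinction: pred at step 1

Answer: 1 pred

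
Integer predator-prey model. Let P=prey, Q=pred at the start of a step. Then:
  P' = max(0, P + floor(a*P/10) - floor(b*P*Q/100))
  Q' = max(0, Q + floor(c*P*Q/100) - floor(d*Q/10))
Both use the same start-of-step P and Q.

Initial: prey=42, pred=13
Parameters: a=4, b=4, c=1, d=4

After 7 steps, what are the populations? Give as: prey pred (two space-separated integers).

Step 1: prey: 42+16-21=37; pred: 13+5-5=13
Step 2: prey: 37+14-19=32; pred: 13+4-5=12
Step 3: prey: 32+12-15=29; pred: 12+3-4=11
Step 4: prey: 29+11-12=28; pred: 11+3-4=10
Step 5: prey: 28+11-11=28; pred: 10+2-4=8
Step 6: prey: 28+11-8=31; pred: 8+2-3=7
Step 7: prey: 31+12-8=35; pred: 7+2-2=7

Answer: 35 7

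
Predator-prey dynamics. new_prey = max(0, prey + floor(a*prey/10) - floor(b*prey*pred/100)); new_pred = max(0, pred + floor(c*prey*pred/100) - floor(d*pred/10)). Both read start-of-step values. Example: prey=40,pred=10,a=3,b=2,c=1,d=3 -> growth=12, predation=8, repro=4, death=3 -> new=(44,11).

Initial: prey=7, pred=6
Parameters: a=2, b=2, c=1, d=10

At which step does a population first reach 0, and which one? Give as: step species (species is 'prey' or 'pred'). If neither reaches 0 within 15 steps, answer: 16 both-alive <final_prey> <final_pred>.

Answer: 1 pred

Derivation:
Step 1: prey: 7+1-0=8; pred: 6+0-6=0
First extinction: pred at step 1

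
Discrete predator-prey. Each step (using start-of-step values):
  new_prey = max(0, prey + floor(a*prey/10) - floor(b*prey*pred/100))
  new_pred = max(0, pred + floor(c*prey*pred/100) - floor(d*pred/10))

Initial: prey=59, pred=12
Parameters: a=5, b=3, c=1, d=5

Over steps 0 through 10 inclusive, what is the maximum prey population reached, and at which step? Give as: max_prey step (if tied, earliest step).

Answer: 78 3

Derivation:
Step 1: prey: 59+29-21=67; pred: 12+7-6=13
Step 2: prey: 67+33-26=74; pred: 13+8-6=15
Step 3: prey: 74+37-33=78; pred: 15+11-7=19
Step 4: prey: 78+39-44=73; pred: 19+14-9=24
Step 5: prey: 73+36-52=57; pred: 24+17-12=29
Step 6: prey: 57+28-49=36; pred: 29+16-14=31
Step 7: prey: 36+18-33=21; pred: 31+11-15=27
Step 8: prey: 21+10-17=14; pred: 27+5-13=19
Step 9: prey: 14+7-7=14; pred: 19+2-9=12
Step 10: prey: 14+7-5=16; pred: 12+1-6=7
Max prey = 78 at step 3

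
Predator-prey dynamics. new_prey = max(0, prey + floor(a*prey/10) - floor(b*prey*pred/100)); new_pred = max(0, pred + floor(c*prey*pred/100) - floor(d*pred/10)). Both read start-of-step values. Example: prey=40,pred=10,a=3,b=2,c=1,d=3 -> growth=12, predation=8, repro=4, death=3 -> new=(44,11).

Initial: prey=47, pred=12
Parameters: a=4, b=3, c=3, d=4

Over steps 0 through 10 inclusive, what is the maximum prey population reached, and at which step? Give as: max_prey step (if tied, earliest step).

Answer: 49 1

Derivation:
Step 1: prey: 47+18-16=49; pred: 12+16-4=24
Step 2: prey: 49+19-35=33; pred: 24+35-9=50
Step 3: prey: 33+13-49=0; pred: 50+49-20=79
Step 4: prey: 0+0-0=0; pred: 79+0-31=48
Step 5: prey: 0+0-0=0; pred: 48+0-19=29
Step 6: prey: 0+0-0=0; pred: 29+0-11=18
Step 7: prey: 0+0-0=0; pred: 18+0-7=11
Step 8: prey: 0+0-0=0; pred: 11+0-4=7
Step 9: prey: 0+0-0=0; pred: 7+0-2=5
Step 10: prey: 0+0-0=0; pred: 5+0-2=3
Max prey = 49 at step 1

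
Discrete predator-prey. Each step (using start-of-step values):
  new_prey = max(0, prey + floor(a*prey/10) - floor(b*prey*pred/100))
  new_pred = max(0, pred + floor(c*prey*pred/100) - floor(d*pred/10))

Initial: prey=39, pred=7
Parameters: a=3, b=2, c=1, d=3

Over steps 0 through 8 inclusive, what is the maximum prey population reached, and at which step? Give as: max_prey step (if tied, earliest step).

Step 1: prey: 39+11-5=45; pred: 7+2-2=7
Step 2: prey: 45+13-6=52; pred: 7+3-2=8
Step 3: prey: 52+15-8=59; pred: 8+4-2=10
Step 4: prey: 59+17-11=65; pred: 10+5-3=12
Step 5: prey: 65+19-15=69; pred: 12+7-3=16
Step 6: prey: 69+20-22=67; pred: 16+11-4=23
Step 7: prey: 67+20-30=57; pred: 23+15-6=32
Step 8: prey: 57+17-36=38; pred: 32+18-9=41
Max prey = 69 at step 5

Answer: 69 5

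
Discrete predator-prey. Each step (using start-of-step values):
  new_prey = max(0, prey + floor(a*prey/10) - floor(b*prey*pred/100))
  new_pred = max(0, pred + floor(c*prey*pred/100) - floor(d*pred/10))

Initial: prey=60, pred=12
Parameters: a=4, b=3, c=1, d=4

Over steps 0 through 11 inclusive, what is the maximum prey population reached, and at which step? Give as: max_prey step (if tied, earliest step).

Step 1: prey: 60+24-21=63; pred: 12+7-4=15
Step 2: prey: 63+25-28=60; pred: 15+9-6=18
Step 3: prey: 60+24-32=52; pred: 18+10-7=21
Step 4: prey: 52+20-32=40; pred: 21+10-8=23
Step 5: prey: 40+16-27=29; pred: 23+9-9=23
Step 6: prey: 29+11-20=20; pred: 23+6-9=20
Step 7: prey: 20+8-12=16; pred: 20+4-8=16
Step 8: prey: 16+6-7=15; pred: 16+2-6=12
Step 9: prey: 15+6-5=16; pred: 12+1-4=9
Step 10: prey: 16+6-4=18; pred: 9+1-3=7
Step 11: prey: 18+7-3=22; pred: 7+1-2=6
Max prey = 63 at step 1

Answer: 63 1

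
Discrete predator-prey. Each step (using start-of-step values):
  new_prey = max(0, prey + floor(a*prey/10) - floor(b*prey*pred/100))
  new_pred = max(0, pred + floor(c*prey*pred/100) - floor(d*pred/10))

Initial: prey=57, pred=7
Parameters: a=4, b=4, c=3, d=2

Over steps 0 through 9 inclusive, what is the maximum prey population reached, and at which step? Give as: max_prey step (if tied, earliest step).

Step 1: prey: 57+22-15=64; pred: 7+11-1=17
Step 2: prey: 64+25-43=46; pred: 17+32-3=46
Step 3: prey: 46+18-84=0; pred: 46+63-9=100
Step 4: prey: 0+0-0=0; pred: 100+0-20=80
Step 5: prey: 0+0-0=0; pred: 80+0-16=64
Step 6: prey: 0+0-0=0; pred: 64+0-12=52
Step 7: prey: 0+0-0=0; pred: 52+0-10=42
Step 8: prey: 0+0-0=0; pred: 42+0-8=34
Step 9: prey: 0+0-0=0; pred: 34+0-6=28
Max prey = 64 at step 1

Answer: 64 1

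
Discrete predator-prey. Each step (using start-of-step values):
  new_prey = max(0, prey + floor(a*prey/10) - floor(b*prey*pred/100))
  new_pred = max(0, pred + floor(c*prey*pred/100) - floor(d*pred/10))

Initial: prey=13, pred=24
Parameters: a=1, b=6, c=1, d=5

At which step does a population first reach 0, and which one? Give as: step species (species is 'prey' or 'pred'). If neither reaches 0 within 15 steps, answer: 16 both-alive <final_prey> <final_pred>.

Step 1: prey: 13+1-18=0; pred: 24+3-12=15
First extinction: prey at step 1

Answer: 1 prey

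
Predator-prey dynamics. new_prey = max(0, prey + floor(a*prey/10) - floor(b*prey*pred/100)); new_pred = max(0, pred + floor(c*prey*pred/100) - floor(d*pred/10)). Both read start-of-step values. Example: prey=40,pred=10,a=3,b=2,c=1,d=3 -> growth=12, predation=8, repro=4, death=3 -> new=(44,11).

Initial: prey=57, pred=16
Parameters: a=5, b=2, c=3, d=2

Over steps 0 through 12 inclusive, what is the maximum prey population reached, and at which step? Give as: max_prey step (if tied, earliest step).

Step 1: prey: 57+28-18=67; pred: 16+27-3=40
Step 2: prey: 67+33-53=47; pred: 40+80-8=112
Step 3: prey: 47+23-105=0; pred: 112+157-22=247
Step 4: prey: 0+0-0=0; pred: 247+0-49=198
Step 5: prey: 0+0-0=0; pred: 198+0-39=159
Step 6: prey: 0+0-0=0; pred: 159+0-31=128
Step 7: prey: 0+0-0=0; pred: 128+0-25=103
Step 8: prey: 0+0-0=0; pred: 103+0-20=83
Step 9: prey: 0+0-0=0; pred: 83+0-16=67
Step 10: prey: 0+0-0=0; pred: 67+0-13=54
Step 11: prey: 0+0-0=0; pred: 54+0-10=44
Step 12: prey: 0+0-0=0; pred: 44+0-8=36
Max prey = 67 at step 1

Answer: 67 1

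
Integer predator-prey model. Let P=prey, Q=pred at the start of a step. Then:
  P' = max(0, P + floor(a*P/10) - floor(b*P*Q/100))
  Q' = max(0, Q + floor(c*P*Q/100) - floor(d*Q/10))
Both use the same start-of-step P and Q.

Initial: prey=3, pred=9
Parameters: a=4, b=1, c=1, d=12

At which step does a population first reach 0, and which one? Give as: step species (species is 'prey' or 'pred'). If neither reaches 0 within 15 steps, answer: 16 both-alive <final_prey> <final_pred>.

Step 1: prey: 3+1-0=4; pred: 9+0-10=0
First extinction: pred at step 1

Answer: 1 pred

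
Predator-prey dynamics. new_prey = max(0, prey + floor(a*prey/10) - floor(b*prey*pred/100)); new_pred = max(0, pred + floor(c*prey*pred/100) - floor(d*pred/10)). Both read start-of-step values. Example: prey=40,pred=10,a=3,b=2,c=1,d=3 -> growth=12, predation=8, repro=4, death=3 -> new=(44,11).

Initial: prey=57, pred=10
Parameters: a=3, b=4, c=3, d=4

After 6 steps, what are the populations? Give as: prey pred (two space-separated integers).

Step 1: prey: 57+17-22=52; pred: 10+17-4=23
Step 2: prey: 52+15-47=20; pred: 23+35-9=49
Step 3: prey: 20+6-39=0; pred: 49+29-19=59
Step 4: prey: 0+0-0=0; pred: 59+0-23=36
Step 5: prey: 0+0-0=0; pred: 36+0-14=22
Step 6: prey: 0+0-0=0; pred: 22+0-8=14

Answer: 0 14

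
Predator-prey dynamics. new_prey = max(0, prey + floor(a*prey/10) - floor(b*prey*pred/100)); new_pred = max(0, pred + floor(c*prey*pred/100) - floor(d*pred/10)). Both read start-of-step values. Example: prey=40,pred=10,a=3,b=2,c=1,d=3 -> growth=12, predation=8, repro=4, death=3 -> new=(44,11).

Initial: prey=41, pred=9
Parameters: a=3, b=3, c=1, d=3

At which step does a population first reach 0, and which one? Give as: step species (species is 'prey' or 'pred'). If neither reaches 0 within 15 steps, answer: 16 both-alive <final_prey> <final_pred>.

Step 1: prey: 41+12-11=42; pred: 9+3-2=10
Step 2: prey: 42+12-12=42; pred: 10+4-3=11
Step 3: prey: 42+12-13=41; pred: 11+4-3=12
Step 4: prey: 41+12-14=39; pred: 12+4-3=13
Step 5: prey: 39+11-15=35; pred: 13+5-3=15
Step 6: prey: 35+10-15=30; pred: 15+5-4=16
Step 7: prey: 30+9-14=25; pred: 16+4-4=16
Step 8: prey: 25+7-12=20; pred: 16+4-4=16
Step 9: prey: 20+6-9=17; pred: 16+3-4=15
Step 10: prey: 17+5-7=15; pred: 15+2-4=13
Step 11: prey: 15+4-5=14; pred: 13+1-3=11
Step 12: prey: 14+4-4=14; pred: 11+1-3=9
Step 13: prey: 14+4-3=15; pred: 9+1-2=8
Step 14: prey: 15+4-3=16; pred: 8+1-2=7
Step 15: prey: 16+4-3=17; pred: 7+1-2=6
No extinction within 15 steps

Answer: 16 both-alive 17 6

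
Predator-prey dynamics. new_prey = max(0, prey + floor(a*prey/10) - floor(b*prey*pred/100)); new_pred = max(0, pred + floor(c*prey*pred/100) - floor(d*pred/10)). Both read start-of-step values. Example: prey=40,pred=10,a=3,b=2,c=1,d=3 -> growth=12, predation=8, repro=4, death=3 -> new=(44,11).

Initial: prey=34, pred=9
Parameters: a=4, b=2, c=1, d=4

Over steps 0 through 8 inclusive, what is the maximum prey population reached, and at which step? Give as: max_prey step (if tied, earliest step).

Step 1: prey: 34+13-6=41; pred: 9+3-3=9
Step 2: prey: 41+16-7=50; pred: 9+3-3=9
Step 3: prey: 50+20-9=61; pred: 9+4-3=10
Step 4: prey: 61+24-12=73; pred: 10+6-4=12
Step 5: prey: 73+29-17=85; pred: 12+8-4=16
Step 6: prey: 85+34-27=92; pred: 16+13-6=23
Step 7: prey: 92+36-42=86; pred: 23+21-9=35
Step 8: prey: 86+34-60=60; pred: 35+30-14=51
Max prey = 92 at step 6

Answer: 92 6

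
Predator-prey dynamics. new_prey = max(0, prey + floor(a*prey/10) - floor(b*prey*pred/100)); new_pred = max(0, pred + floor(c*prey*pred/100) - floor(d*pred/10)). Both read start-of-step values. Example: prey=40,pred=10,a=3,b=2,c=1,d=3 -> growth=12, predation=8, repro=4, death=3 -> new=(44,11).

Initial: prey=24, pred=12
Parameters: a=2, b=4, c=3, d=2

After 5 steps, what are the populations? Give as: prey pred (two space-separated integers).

Step 1: prey: 24+4-11=17; pred: 12+8-2=18
Step 2: prey: 17+3-12=8; pred: 18+9-3=24
Step 3: prey: 8+1-7=2; pred: 24+5-4=25
Step 4: prey: 2+0-2=0; pred: 25+1-5=21
Step 5: prey: 0+0-0=0; pred: 21+0-4=17

Answer: 0 17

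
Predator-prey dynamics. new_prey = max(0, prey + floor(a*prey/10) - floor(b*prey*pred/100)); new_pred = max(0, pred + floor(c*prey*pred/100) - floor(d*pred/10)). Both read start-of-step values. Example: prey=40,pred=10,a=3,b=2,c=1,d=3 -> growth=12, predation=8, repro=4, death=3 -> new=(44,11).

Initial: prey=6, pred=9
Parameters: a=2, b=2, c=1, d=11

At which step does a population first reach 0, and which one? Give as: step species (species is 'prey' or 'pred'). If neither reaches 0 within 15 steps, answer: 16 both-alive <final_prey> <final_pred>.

Answer: 1 pred

Derivation:
Step 1: prey: 6+1-1=6; pred: 9+0-9=0
First extinction: pred at step 1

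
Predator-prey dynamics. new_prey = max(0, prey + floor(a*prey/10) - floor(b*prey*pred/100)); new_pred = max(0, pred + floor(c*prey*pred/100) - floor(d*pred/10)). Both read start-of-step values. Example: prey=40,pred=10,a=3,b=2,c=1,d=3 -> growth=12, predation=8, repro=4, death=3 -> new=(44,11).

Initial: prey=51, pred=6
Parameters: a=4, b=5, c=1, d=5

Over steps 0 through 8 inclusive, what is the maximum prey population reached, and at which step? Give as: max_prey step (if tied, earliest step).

Answer: 79 5

Derivation:
Step 1: prey: 51+20-15=56; pred: 6+3-3=6
Step 2: prey: 56+22-16=62; pred: 6+3-3=6
Step 3: prey: 62+24-18=68; pred: 6+3-3=6
Step 4: prey: 68+27-20=75; pred: 6+4-3=7
Step 5: prey: 75+30-26=79; pred: 7+5-3=9
Step 6: prey: 79+31-35=75; pred: 9+7-4=12
Step 7: prey: 75+30-45=60; pred: 12+9-6=15
Step 8: prey: 60+24-45=39; pred: 15+9-7=17
Max prey = 79 at step 5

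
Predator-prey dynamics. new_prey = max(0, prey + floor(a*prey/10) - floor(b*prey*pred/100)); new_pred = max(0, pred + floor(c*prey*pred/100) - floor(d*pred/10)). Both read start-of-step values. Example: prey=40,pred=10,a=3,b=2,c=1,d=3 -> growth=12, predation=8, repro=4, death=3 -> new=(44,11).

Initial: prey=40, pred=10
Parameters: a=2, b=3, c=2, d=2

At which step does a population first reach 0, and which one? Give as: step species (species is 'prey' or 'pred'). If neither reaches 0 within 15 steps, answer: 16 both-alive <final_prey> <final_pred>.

Step 1: prey: 40+8-12=36; pred: 10+8-2=16
Step 2: prey: 36+7-17=26; pred: 16+11-3=24
Step 3: prey: 26+5-18=13; pred: 24+12-4=32
Step 4: prey: 13+2-12=3; pred: 32+8-6=34
Step 5: prey: 3+0-3=0; pred: 34+2-6=30
First extinction: prey at step 5

Answer: 5 prey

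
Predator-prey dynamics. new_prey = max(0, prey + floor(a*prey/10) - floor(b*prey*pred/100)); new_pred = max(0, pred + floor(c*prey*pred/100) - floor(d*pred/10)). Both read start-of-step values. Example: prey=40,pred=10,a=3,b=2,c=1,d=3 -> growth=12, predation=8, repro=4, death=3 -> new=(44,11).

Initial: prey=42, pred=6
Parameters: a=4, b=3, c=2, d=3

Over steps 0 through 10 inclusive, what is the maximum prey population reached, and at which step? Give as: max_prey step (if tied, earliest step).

Answer: 56 2

Derivation:
Step 1: prey: 42+16-7=51; pred: 6+5-1=10
Step 2: prey: 51+20-15=56; pred: 10+10-3=17
Step 3: prey: 56+22-28=50; pred: 17+19-5=31
Step 4: prey: 50+20-46=24; pred: 31+31-9=53
Step 5: prey: 24+9-38=0; pred: 53+25-15=63
Step 6: prey: 0+0-0=0; pred: 63+0-18=45
Step 7: prey: 0+0-0=0; pred: 45+0-13=32
Step 8: prey: 0+0-0=0; pred: 32+0-9=23
Step 9: prey: 0+0-0=0; pred: 23+0-6=17
Step 10: prey: 0+0-0=0; pred: 17+0-5=12
Max prey = 56 at step 2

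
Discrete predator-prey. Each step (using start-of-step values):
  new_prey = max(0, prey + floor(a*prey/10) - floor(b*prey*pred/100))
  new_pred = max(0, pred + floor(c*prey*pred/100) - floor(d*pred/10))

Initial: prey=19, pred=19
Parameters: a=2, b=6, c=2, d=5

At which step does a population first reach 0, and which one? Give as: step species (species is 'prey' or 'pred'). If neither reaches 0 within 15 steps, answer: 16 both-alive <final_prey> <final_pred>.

Step 1: prey: 19+3-21=1; pred: 19+7-9=17
Step 2: prey: 1+0-1=0; pred: 17+0-8=9
First extinction: prey at step 2

Answer: 2 prey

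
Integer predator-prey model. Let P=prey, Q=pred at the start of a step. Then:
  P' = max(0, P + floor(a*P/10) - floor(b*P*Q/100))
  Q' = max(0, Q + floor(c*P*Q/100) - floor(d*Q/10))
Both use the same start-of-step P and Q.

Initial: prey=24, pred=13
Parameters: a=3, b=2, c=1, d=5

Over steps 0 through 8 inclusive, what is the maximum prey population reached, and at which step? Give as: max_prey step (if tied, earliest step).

Step 1: prey: 24+7-6=25; pred: 13+3-6=10
Step 2: prey: 25+7-5=27; pred: 10+2-5=7
Step 3: prey: 27+8-3=32; pred: 7+1-3=5
Step 4: prey: 32+9-3=38; pred: 5+1-2=4
Step 5: prey: 38+11-3=46; pred: 4+1-2=3
Step 6: prey: 46+13-2=57; pred: 3+1-1=3
Step 7: prey: 57+17-3=71; pred: 3+1-1=3
Step 8: prey: 71+21-4=88; pred: 3+2-1=4
Max prey = 88 at step 8

Answer: 88 8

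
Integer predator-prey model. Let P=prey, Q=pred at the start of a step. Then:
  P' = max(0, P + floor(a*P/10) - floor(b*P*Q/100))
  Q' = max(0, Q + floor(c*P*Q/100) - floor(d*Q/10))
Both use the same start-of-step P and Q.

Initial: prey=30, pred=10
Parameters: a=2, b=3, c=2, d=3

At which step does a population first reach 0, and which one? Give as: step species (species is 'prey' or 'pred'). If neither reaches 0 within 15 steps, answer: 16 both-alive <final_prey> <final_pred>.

Answer: 16 both-alive 3 3

Derivation:
Step 1: prey: 30+6-9=27; pred: 10+6-3=13
Step 2: prey: 27+5-10=22; pred: 13+7-3=17
Step 3: prey: 22+4-11=15; pred: 17+7-5=19
Step 4: prey: 15+3-8=10; pred: 19+5-5=19
Step 5: prey: 10+2-5=7; pred: 19+3-5=17
Step 6: prey: 7+1-3=5; pred: 17+2-5=14
Step 7: prey: 5+1-2=4; pred: 14+1-4=11
Step 8: prey: 4+0-1=3; pred: 11+0-3=8
Step 9: prey: 3+0-0=3; pred: 8+0-2=6
Step 10: prey: 3+0-0=3; pred: 6+0-1=5
Step 11: prey: 3+0-0=3; pred: 5+0-1=4
Step 12: prey: 3+0-0=3; pred: 4+0-1=3
Step 13: prey: 3+0-0=3; pred: 3+0-0=3
Steps 14-15: state stable at prey=3, pred=3 (no change)
No extinction within 15 steps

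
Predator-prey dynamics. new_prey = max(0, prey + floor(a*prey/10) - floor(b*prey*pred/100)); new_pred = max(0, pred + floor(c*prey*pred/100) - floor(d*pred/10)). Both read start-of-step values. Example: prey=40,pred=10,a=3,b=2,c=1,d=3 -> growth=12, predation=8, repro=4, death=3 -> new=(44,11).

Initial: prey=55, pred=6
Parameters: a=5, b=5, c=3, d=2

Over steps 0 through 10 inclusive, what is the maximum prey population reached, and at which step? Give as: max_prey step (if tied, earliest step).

Answer: 66 1

Derivation:
Step 1: prey: 55+27-16=66; pred: 6+9-1=14
Step 2: prey: 66+33-46=53; pred: 14+27-2=39
Step 3: prey: 53+26-103=0; pred: 39+62-7=94
Step 4: prey: 0+0-0=0; pred: 94+0-18=76
Step 5: prey: 0+0-0=0; pred: 76+0-15=61
Step 6: prey: 0+0-0=0; pred: 61+0-12=49
Step 7: prey: 0+0-0=0; pred: 49+0-9=40
Step 8: prey: 0+0-0=0; pred: 40+0-8=32
Step 9: prey: 0+0-0=0; pred: 32+0-6=26
Step 10: prey: 0+0-0=0; pred: 26+0-5=21
Max prey = 66 at step 1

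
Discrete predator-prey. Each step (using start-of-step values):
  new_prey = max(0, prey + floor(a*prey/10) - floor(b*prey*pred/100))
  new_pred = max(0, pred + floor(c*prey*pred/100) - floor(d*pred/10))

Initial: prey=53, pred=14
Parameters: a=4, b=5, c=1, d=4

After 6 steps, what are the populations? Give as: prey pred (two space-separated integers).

Answer: 12 4

Derivation:
Step 1: prey: 53+21-37=37; pred: 14+7-5=16
Step 2: prey: 37+14-29=22; pred: 16+5-6=15
Step 3: prey: 22+8-16=14; pred: 15+3-6=12
Step 4: prey: 14+5-8=11; pred: 12+1-4=9
Step 5: prey: 11+4-4=11; pred: 9+0-3=6
Step 6: prey: 11+4-3=12; pred: 6+0-2=4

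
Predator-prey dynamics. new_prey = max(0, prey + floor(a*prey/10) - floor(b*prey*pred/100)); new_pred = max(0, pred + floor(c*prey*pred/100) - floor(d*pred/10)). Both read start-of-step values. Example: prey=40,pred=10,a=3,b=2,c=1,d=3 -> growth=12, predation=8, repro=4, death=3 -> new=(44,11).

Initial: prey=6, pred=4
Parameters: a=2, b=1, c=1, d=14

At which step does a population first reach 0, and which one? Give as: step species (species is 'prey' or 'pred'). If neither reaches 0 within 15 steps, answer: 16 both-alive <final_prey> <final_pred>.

Step 1: prey: 6+1-0=7; pred: 4+0-5=0
First extinction: pred at step 1

Answer: 1 pred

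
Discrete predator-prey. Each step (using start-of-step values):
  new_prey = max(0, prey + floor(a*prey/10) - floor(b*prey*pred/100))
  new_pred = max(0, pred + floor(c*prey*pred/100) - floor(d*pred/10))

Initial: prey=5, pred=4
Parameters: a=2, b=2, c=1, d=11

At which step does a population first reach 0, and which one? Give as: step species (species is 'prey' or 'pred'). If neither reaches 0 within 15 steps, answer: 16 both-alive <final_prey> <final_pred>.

Step 1: prey: 5+1-0=6; pred: 4+0-4=0
First extinction: pred at step 1

Answer: 1 pred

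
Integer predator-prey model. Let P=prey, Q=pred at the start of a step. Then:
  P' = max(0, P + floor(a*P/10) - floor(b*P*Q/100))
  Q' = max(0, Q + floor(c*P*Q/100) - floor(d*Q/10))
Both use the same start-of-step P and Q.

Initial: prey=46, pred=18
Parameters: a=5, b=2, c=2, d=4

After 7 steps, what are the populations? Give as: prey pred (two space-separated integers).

Answer: 0 21

Derivation:
Step 1: prey: 46+23-16=53; pred: 18+16-7=27
Step 2: prey: 53+26-28=51; pred: 27+28-10=45
Step 3: prey: 51+25-45=31; pred: 45+45-18=72
Step 4: prey: 31+15-44=2; pred: 72+44-28=88
Step 5: prey: 2+1-3=0; pred: 88+3-35=56
Step 6: prey: 0+0-0=0; pred: 56+0-22=34
Step 7: prey: 0+0-0=0; pred: 34+0-13=21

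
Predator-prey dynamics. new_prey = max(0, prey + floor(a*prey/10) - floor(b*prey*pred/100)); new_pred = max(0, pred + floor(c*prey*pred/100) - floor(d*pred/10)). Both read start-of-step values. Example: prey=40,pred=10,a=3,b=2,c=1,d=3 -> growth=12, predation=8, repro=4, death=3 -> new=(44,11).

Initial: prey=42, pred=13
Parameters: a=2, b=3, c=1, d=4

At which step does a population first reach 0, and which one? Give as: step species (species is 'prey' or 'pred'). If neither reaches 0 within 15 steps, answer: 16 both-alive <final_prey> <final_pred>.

Step 1: prey: 42+8-16=34; pred: 13+5-5=13
Step 2: prey: 34+6-13=27; pred: 13+4-5=12
Step 3: prey: 27+5-9=23; pred: 12+3-4=11
Step 4: prey: 23+4-7=20; pred: 11+2-4=9
Step 5: prey: 20+4-5=19; pred: 9+1-3=7
Step 6: prey: 19+3-3=19; pred: 7+1-2=6
Step 7: prey: 19+3-3=19; pred: 6+1-2=5
Step 8: prey: 19+3-2=20; pred: 5+0-2=3
Step 9: prey: 20+4-1=23; pred: 3+0-1=2
Step 10: prey: 23+4-1=26; pred: 2+0-0=2
Step 11: prey: 26+5-1=30; pred: 2+0-0=2
Step 12: prey: 30+6-1=35; pred: 2+0-0=2
Step 13: prey: 35+7-2=40; pred: 2+0-0=2
Step 14: prey: 40+8-2=46; pred: 2+0-0=2
Step 15: prey: 46+9-2=53; pred: 2+0-0=2
No extinction within 15 steps

Answer: 16 both-alive 53 2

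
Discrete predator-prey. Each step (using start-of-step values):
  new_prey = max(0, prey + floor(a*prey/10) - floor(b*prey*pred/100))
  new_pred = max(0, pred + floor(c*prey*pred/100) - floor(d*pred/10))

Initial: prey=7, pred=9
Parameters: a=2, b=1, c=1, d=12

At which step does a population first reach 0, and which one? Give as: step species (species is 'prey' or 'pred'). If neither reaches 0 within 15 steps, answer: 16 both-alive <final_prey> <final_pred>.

Answer: 1 pred

Derivation:
Step 1: prey: 7+1-0=8; pred: 9+0-10=0
First extinction: pred at step 1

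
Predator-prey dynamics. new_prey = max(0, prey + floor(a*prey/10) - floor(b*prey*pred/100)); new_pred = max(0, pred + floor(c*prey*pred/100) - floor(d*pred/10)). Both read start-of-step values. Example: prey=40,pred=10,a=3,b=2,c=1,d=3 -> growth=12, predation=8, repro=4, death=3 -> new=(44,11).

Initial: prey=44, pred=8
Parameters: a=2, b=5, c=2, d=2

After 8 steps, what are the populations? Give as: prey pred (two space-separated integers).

Step 1: prey: 44+8-17=35; pred: 8+7-1=14
Step 2: prey: 35+7-24=18; pred: 14+9-2=21
Step 3: prey: 18+3-18=3; pred: 21+7-4=24
Step 4: prey: 3+0-3=0; pred: 24+1-4=21
Step 5: prey: 0+0-0=0; pred: 21+0-4=17
Step 6: prey: 0+0-0=0; pred: 17+0-3=14
Step 7: prey: 0+0-0=0; pred: 14+0-2=12
Step 8: prey: 0+0-0=0; pred: 12+0-2=10

Answer: 0 10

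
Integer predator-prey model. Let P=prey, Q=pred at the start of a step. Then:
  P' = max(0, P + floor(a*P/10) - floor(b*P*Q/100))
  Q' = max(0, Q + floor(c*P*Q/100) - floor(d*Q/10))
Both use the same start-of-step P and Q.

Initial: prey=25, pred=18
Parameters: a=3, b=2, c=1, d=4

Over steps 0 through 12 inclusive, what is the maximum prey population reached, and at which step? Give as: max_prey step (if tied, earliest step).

Answer: 78 12

Derivation:
Step 1: prey: 25+7-9=23; pred: 18+4-7=15
Step 2: prey: 23+6-6=23; pred: 15+3-6=12
Step 3: prey: 23+6-5=24; pred: 12+2-4=10
Step 4: prey: 24+7-4=27; pred: 10+2-4=8
Step 5: prey: 27+8-4=31; pred: 8+2-3=7
Step 6: prey: 31+9-4=36; pred: 7+2-2=7
Step 7: prey: 36+10-5=41; pred: 7+2-2=7
Step 8: prey: 41+12-5=48; pred: 7+2-2=7
Step 9: prey: 48+14-6=56; pred: 7+3-2=8
Step 10: prey: 56+16-8=64; pred: 8+4-3=9
Step 11: prey: 64+19-11=72; pred: 9+5-3=11
Step 12: prey: 72+21-15=78; pred: 11+7-4=14
Max prey = 78 at step 12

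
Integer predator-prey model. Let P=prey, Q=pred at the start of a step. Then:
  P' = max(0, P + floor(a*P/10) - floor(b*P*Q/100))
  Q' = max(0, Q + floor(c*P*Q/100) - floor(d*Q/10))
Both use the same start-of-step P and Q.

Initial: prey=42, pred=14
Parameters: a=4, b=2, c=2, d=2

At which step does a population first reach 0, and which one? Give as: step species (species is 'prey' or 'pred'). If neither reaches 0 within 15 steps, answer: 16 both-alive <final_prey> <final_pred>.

Step 1: prey: 42+16-11=47; pred: 14+11-2=23
Step 2: prey: 47+18-21=44; pred: 23+21-4=40
Step 3: prey: 44+17-35=26; pred: 40+35-8=67
Step 4: prey: 26+10-34=2; pred: 67+34-13=88
Step 5: prey: 2+0-3=0; pred: 88+3-17=74
First extinction: prey at step 5

Answer: 5 prey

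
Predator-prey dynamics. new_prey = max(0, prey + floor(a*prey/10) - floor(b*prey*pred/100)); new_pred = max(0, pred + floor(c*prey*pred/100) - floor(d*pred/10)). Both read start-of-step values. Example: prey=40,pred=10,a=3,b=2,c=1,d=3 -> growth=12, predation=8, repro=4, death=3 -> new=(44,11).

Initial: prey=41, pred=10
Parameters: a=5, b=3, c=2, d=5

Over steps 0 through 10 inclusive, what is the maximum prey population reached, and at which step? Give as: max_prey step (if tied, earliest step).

Answer: 54 2

Derivation:
Step 1: prey: 41+20-12=49; pred: 10+8-5=13
Step 2: prey: 49+24-19=54; pred: 13+12-6=19
Step 3: prey: 54+27-30=51; pred: 19+20-9=30
Step 4: prey: 51+25-45=31; pred: 30+30-15=45
Step 5: prey: 31+15-41=5; pred: 45+27-22=50
Step 6: prey: 5+2-7=0; pred: 50+5-25=30
Step 7: prey: 0+0-0=0; pred: 30+0-15=15
Step 8: prey: 0+0-0=0; pred: 15+0-7=8
Step 9: prey: 0+0-0=0; pred: 8+0-4=4
Step 10: prey: 0+0-0=0; pred: 4+0-2=2
Max prey = 54 at step 2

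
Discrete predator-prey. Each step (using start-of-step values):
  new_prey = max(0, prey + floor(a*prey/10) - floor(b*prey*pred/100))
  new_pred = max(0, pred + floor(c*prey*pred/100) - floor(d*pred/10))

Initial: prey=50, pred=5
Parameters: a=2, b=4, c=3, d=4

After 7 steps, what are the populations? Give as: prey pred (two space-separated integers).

Step 1: prey: 50+10-10=50; pred: 5+7-2=10
Step 2: prey: 50+10-20=40; pred: 10+15-4=21
Step 3: prey: 40+8-33=15; pred: 21+25-8=38
Step 4: prey: 15+3-22=0; pred: 38+17-15=40
Step 5: prey: 0+0-0=0; pred: 40+0-16=24
Step 6: prey: 0+0-0=0; pred: 24+0-9=15
Step 7: prey: 0+0-0=0; pred: 15+0-6=9

Answer: 0 9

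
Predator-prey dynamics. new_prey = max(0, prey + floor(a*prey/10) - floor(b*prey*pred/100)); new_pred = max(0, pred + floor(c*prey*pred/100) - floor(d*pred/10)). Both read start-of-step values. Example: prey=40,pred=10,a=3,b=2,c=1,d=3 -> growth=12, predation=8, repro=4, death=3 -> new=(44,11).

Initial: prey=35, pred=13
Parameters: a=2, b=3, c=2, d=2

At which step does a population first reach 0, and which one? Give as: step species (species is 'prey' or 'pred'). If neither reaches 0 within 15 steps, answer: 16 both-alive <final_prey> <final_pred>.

Answer: 16 both-alive 1 4

Derivation:
Step 1: prey: 35+7-13=29; pred: 13+9-2=20
Step 2: prey: 29+5-17=17; pred: 20+11-4=27
Step 3: prey: 17+3-13=7; pred: 27+9-5=31
Step 4: prey: 7+1-6=2; pred: 31+4-6=29
Step 5: prey: 2+0-1=1; pred: 29+1-5=25
Step 6: prey: 1+0-0=1; pred: 25+0-5=20
Step 7: prey: 1+0-0=1; pred: 20+0-4=16
Step 8: prey: 1+0-0=1; pred: 16+0-3=13
Step 9: prey: 1+0-0=1; pred: 13+0-2=11
Step 10: prey: 1+0-0=1; pred: 11+0-2=9
Step 11: prey: 1+0-0=1; pred: 9+0-1=8
Step 12: prey: 1+0-0=1; pred: 8+0-1=7
Step 13: prey: 1+0-0=1; pred: 7+0-1=6
Step 14: prey: 1+0-0=1; pred: 6+0-1=5
Step 15: prey: 1+0-0=1; pred: 5+0-1=4
No extinction within 15 steps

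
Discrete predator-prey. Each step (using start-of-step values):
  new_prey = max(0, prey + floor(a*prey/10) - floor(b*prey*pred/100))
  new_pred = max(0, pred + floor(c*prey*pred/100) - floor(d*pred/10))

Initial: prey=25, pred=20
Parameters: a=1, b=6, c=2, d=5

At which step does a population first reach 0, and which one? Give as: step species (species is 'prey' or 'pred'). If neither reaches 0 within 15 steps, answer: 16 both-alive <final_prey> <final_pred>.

Step 1: prey: 25+2-30=0; pred: 20+10-10=20
First extinction: prey at step 1

Answer: 1 prey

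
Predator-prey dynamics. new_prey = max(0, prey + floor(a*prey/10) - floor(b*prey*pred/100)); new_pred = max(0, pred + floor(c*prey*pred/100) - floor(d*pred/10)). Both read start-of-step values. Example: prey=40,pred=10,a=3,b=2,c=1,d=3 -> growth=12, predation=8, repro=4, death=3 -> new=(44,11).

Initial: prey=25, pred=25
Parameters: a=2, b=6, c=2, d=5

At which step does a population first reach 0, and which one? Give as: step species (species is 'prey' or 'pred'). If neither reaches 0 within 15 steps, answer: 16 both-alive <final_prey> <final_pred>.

Step 1: prey: 25+5-37=0; pred: 25+12-12=25
First extinction: prey at step 1

Answer: 1 prey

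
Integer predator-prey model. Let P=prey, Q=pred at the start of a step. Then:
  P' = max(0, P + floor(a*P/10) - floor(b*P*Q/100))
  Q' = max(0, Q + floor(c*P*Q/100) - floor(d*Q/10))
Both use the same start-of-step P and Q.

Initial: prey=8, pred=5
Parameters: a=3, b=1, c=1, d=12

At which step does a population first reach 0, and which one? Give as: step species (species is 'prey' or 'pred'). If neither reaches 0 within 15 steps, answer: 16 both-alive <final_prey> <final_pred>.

Step 1: prey: 8+2-0=10; pred: 5+0-6=0
First extinction: pred at step 1

Answer: 1 pred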